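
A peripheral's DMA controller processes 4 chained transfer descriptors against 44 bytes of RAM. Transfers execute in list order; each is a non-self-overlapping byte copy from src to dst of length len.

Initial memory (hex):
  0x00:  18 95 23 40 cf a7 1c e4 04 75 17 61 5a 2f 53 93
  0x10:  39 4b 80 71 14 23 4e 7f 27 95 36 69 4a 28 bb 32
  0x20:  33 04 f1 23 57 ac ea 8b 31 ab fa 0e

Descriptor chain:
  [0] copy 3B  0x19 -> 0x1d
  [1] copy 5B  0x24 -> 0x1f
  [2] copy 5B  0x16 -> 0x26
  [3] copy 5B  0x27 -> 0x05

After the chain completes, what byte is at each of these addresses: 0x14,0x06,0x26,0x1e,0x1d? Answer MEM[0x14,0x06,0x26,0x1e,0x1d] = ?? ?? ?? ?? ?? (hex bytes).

MEM[0x14,0x06,0x26,0x1e,0x1d] = 14 27 4e 36 95

#0 dst[0x1d+3] := {0x95,0x36,0x69}
#1 dst[0x1f+5] := {0x57,0xac,0xea,0x8b,0x31}
#2 dst[0x26+5] := {0x4e,0x7f,0x27,0x95,0x36}
#3 dst[0x05+5] := {0x7f,0x27,0x95,0x36,0x0e}
query mem[0x14]=0x14, mem[0x06]=0x27, mem[0x26]=0x4e, mem[0x1e]=0x36, mem[0x1d]=0x95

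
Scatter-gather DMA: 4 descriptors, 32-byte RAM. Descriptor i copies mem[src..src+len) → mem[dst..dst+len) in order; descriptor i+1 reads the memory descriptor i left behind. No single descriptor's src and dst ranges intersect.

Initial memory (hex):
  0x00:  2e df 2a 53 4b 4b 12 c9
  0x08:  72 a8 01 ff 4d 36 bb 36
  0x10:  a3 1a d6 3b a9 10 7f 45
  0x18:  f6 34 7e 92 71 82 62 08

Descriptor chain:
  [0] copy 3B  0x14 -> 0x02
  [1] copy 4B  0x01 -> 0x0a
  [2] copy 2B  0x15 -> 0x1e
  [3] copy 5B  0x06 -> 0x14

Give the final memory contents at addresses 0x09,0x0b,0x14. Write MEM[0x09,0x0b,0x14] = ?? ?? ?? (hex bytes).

MEM[0x09,0x0b,0x14] = a8 a9 12

  after D0: wrote 3B at 0x02 = a9107f
  after D1: wrote 4B at 0x0a = dfa9107f
  after D2: wrote 2B at 0x1e = 107f
  after D3: wrote 5B at 0x14 = 12c972a8df
query mem[0x09]=0xa8, mem[0x0b]=0xa9, mem[0x14]=0x12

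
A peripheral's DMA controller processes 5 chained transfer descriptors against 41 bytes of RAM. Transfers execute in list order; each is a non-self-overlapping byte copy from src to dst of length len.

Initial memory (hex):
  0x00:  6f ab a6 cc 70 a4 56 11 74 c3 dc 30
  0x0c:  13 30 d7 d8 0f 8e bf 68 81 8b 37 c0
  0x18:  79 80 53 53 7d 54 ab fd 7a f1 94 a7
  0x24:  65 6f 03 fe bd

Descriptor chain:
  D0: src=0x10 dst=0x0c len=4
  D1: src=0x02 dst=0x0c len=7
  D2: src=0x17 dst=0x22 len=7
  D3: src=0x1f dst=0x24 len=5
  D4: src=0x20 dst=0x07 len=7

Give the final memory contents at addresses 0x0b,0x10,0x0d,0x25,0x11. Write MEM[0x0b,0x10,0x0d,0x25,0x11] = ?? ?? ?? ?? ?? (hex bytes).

[0] 0x10->0x0c len=4 : 0f 8e bf 68
[1] 0x02->0x0c len=7 : a6 cc 70 a4 56 11 74
[2] 0x17->0x22 len=7 : c0 79 80 53 53 7d 54
[3] 0x1f->0x24 len=5 : fd 7a f1 c0 79
[4] 0x20->0x07 len=7 : 7a f1 c0 79 fd 7a f1
query mem[0x0b]=0xfd, mem[0x10]=0x56, mem[0x0d]=0xf1, mem[0x25]=0x7a, mem[0x11]=0x11

MEM[0x0b,0x10,0x0d,0x25,0x11] = fd 56 f1 7a 11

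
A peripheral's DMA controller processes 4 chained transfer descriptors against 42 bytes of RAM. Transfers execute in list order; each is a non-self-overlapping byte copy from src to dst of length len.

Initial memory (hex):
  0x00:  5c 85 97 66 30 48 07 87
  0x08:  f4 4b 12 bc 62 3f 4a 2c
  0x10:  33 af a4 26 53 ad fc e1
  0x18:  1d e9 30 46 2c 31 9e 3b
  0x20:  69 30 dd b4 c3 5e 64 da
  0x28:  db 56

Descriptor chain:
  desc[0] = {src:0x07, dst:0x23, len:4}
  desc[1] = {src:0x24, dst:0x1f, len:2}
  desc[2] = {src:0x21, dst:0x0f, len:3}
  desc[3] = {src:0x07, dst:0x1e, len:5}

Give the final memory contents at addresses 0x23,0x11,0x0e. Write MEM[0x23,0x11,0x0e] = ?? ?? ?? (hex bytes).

[0] 0x07->0x23 len=4 : 87 f4 4b 12
[1] 0x24->0x1f len=2 : f4 4b
[2] 0x21->0x0f len=3 : 30 dd 87
[3] 0x07->0x1e len=5 : 87 f4 4b 12 bc
query mem[0x23]=0x87, mem[0x11]=0x87, mem[0x0e]=0x4a

MEM[0x23,0x11,0x0e] = 87 87 4a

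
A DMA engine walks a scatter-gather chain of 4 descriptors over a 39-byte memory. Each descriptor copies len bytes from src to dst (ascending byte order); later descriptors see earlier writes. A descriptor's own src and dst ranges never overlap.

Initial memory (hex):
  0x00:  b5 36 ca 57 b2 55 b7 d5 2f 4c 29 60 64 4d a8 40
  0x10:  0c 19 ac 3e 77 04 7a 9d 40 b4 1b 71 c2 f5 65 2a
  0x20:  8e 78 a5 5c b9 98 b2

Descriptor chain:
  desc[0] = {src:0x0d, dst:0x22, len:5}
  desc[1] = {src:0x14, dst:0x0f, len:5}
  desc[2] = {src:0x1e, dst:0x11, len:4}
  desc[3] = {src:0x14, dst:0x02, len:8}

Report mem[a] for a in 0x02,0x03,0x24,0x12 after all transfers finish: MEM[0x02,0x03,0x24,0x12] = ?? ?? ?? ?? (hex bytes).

MEM[0x02,0x03,0x24,0x12] = 78 04 40 2a

[0] 0x0d->0x22 len=5 : 4d a8 40 0c 19
[1] 0x14->0x0f len=5 : 77 04 7a 9d 40
[2] 0x1e->0x11 len=4 : 65 2a 8e 78
[3] 0x14->0x02 len=8 : 78 04 7a 9d 40 b4 1b 71
query mem[0x02]=0x78, mem[0x03]=0x04, mem[0x24]=0x40, mem[0x12]=0x2a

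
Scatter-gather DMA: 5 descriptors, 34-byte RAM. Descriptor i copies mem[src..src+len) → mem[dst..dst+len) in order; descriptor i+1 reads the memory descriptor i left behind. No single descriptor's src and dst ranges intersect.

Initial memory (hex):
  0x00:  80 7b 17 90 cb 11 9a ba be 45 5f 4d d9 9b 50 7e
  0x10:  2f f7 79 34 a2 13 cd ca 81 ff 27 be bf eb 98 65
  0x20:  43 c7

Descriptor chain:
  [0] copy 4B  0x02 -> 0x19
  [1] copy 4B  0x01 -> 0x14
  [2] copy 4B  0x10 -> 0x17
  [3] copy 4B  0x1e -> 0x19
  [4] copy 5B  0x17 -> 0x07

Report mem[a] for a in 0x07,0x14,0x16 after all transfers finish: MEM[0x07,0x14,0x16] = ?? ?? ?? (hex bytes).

#0 dst[0x19+4] := {0x17,0x90,0xcb,0x11}
#1 dst[0x14+4] := {0x7b,0x17,0x90,0xcb}
#2 dst[0x17+4] := {0x2f,0xf7,0x79,0x34}
#3 dst[0x19+4] := {0x98,0x65,0x43,0xc7}
#4 dst[0x07+5] := {0x2f,0xf7,0x98,0x65,0x43}
query mem[0x07]=0x2f, mem[0x14]=0x7b, mem[0x16]=0x90

MEM[0x07,0x14,0x16] = 2f 7b 90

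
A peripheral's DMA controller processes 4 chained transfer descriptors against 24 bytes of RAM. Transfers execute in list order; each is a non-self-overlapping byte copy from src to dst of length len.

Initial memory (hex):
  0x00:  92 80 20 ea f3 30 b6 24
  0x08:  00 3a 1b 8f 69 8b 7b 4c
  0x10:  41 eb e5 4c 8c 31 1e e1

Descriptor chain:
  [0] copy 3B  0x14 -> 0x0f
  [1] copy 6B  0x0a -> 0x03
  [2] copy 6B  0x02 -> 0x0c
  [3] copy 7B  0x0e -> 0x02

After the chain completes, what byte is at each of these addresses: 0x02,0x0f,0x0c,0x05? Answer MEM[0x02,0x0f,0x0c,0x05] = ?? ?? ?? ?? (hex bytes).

MEM[0x02,0x0f,0x0c,0x05] = 8f 69 20 7b

#0 dst[0x0f+3] := {0x8c,0x31,0x1e}
#1 dst[0x03+6] := {0x1b,0x8f,0x69,0x8b,0x7b,0x8c}
#2 dst[0x0c+6] := {0x20,0x1b,0x8f,0x69,0x8b,0x7b}
#3 dst[0x02+7] := {0x8f,0x69,0x8b,0x7b,0xe5,0x4c,0x8c}
query mem[0x02]=0x8f, mem[0x0f]=0x69, mem[0x0c]=0x20, mem[0x05]=0x7b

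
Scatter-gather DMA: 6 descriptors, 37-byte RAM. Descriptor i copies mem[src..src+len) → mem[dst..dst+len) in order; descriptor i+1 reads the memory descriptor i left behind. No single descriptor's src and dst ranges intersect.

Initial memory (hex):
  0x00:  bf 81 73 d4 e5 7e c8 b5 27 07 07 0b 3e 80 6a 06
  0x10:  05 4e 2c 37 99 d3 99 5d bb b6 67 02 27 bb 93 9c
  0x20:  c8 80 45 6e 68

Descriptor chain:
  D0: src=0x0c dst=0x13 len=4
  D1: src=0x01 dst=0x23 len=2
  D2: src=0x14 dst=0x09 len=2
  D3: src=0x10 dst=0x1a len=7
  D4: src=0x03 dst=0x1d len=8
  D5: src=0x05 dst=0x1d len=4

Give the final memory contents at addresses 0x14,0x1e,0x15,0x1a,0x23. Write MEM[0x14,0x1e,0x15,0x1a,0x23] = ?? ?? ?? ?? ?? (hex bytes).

MEM[0x14,0x1e,0x15,0x1a,0x23] = 80 c8 6a 05 80

D0: mem[0x13..0x16] <- [3e 80 6a 06]
D1: mem[0x23..0x24] <- [81 73]
D2: mem[0x09..0x0a] <- [80 6a]
D3: mem[0x1a..0x20] <- [05 4e 2c 3e 80 6a 06]
D4: mem[0x1d..0x24] <- [d4 e5 7e c8 b5 27 80 6a]
D5: mem[0x1d..0x20] <- [7e c8 b5 27]
query mem[0x14]=0x80, mem[0x1e]=0xc8, mem[0x15]=0x6a, mem[0x1a]=0x05, mem[0x23]=0x80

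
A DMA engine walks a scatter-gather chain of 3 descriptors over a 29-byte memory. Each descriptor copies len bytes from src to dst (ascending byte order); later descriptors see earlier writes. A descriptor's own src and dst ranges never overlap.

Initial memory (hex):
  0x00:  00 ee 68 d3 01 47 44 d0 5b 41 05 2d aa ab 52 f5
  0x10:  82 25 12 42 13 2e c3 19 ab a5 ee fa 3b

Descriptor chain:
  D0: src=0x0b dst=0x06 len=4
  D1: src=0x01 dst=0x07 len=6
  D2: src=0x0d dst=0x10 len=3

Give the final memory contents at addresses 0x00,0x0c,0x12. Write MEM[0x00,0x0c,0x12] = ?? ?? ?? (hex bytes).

MEM[0x00,0x0c,0x12] = 00 2d f5

[0] 0x0b->0x06 len=4 : 2d aa ab 52
[1] 0x01->0x07 len=6 : ee 68 d3 01 47 2d
[2] 0x0d->0x10 len=3 : ab 52 f5
query mem[0x00]=0x00, mem[0x0c]=0x2d, mem[0x12]=0xf5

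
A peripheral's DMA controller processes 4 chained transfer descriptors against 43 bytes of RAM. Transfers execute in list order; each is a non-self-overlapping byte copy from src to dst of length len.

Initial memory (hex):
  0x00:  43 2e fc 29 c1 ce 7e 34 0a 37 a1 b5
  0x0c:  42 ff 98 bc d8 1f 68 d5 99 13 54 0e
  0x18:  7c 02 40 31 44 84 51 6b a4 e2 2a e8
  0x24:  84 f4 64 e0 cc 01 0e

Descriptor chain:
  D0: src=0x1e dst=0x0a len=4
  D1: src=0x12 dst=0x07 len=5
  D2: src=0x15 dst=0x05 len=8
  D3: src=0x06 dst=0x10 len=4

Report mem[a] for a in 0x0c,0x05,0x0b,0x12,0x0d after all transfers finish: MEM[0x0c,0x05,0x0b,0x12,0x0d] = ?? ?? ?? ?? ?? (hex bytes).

MEM[0x0c,0x05,0x0b,0x12,0x0d] = 44 13 31 7c e2

#0 dst[0x0a+4] := {0x51,0x6b,0xa4,0xe2}
#1 dst[0x07+5] := {0x68,0xd5,0x99,0x13,0x54}
#2 dst[0x05+8] := {0x13,0x54,0x0e,0x7c,0x02,0x40,0x31,0x44}
#3 dst[0x10+4] := {0x54,0x0e,0x7c,0x02}
query mem[0x0c]=0x44, mem[0x05]=0x13, mem[0x0b]=0x31, mem[0x12]=0x7c, mem[0x0d]=0xe2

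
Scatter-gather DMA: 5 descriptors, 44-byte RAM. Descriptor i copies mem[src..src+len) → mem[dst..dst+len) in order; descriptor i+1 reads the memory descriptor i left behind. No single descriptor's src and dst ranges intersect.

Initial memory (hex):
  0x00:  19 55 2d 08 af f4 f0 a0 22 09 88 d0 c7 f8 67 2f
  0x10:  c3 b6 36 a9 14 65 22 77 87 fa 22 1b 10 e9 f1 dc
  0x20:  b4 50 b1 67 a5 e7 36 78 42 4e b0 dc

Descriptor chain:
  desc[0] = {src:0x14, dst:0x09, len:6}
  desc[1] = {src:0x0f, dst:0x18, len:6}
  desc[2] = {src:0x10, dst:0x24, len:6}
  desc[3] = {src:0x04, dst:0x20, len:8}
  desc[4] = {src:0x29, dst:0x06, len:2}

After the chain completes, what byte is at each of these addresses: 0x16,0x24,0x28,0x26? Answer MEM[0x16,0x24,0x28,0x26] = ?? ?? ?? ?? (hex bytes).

  after D0: wrote 6B at 0x09 = 1465227787fa
  after D1: wrote 6B at 0x18 = 2fc3b636a914
  after D2: wrote 6B at 0x24 = c3b636a91465
  after D3: wrote 8B at 0x20 = aff4f0a022146522
  after D4: wrote 2B at 0x06 = 65b0
query mem[0x16]=0x22, mem[0x24]=0x22, mem[0x28]=0x14, mem[0x26]=0x65

MEM[0x16,0x24,0x28,0x26] = 22 22 14 65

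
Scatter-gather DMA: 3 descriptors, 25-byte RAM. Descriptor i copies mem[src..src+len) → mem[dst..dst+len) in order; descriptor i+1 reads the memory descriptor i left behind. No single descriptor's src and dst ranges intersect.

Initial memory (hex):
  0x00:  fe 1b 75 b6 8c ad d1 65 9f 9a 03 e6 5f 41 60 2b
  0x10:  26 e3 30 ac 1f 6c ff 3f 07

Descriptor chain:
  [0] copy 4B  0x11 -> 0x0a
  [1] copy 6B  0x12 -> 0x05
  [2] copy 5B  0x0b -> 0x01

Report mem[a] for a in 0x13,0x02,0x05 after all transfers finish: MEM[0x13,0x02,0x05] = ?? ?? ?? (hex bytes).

MEM[0x13,0x02,0x05] = ac ac 2b

D0: mem[0x0a..0x0d] <- [e3 30 ac 1f]
D1: mem[0x05..0x0a] <- [30 ac 1f 6c ff 3f]
D2: mem[0x01..0x05] <- [30 ac 1f 60 2b]
query mem[0x13]=0xac, mem[0x02]=0xac, mem[0x05]=0x2b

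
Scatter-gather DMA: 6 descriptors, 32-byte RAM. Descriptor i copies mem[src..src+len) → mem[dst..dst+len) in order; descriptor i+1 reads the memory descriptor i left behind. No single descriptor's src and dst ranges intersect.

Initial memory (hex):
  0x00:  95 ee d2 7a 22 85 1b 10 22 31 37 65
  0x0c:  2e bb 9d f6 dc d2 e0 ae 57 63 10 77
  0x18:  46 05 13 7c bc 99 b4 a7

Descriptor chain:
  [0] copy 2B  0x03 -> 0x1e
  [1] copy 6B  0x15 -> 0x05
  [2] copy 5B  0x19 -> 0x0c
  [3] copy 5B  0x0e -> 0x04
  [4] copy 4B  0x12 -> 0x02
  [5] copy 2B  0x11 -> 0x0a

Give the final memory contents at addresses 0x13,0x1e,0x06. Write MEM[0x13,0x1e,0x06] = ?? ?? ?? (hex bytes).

MEM[0x13,0x1e,0x06] = ae 7a 99

D0: mem[0x1e..0x1f] <- [7a 22]
D1: mem[0x05..0x0a] <- [63 10 77 46 05 13]
D2: mem[0x0c..0x10] <- [05 13 7c bc 99]
D3: mem[0x04..0x08] <- [7c bc 99 d2 e0]
D4: mem[0x02..0x05] <- [e0 ae 57 63]
D5: mem[0x0a..0x0b] <- [d2 e0]
query mem[0x13]=0xae, mem[0x1e]=0x7a, mem[0x06]=0x99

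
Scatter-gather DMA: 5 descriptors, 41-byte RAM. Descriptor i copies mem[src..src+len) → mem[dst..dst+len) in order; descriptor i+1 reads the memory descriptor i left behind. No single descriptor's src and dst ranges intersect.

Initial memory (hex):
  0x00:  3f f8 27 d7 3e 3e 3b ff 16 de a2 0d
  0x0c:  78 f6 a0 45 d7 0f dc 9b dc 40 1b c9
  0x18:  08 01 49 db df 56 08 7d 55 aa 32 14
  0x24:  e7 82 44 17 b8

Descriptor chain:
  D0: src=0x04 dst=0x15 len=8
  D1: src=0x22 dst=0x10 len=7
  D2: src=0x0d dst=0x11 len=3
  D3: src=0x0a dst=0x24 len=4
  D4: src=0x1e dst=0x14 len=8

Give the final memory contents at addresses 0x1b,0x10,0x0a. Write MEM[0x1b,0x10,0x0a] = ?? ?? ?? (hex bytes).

  after D0: wrote 8B at 0x15 = 3e3e3bff16dea20d
  after D1: wrote 7B at 0x10 = 3214e7824417b8
  after D2: wrote 3B at 0x11 = f6a045
  after D3: wrote 4B at 0x24 = a20d78f6
  after D4: wrote 8B at 0x14 = 087d55aa3214a20d
query mem[0x1b]=0x0d, mem[0x10]=0x32, mem[0x0a]=0xa2

MEM[0x1b,0x10,0x0a] = 0d 32 a2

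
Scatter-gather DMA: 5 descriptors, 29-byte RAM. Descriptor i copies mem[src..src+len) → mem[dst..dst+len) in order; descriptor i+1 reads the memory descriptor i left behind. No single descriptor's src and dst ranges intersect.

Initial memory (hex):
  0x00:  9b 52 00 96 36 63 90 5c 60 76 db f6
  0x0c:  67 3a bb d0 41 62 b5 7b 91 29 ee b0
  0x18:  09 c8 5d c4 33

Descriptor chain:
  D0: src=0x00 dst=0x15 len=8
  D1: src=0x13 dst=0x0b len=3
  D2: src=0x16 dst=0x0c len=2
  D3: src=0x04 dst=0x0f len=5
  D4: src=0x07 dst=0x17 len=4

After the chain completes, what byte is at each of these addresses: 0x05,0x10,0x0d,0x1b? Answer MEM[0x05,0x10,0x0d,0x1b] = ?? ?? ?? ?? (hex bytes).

MEM[0x05,0x10,0x0d,0x1b] = 63 63 00 90

[0] 0x00->0x15 len=8 : 9b 52 00 96 36 63 90 5c
[1] 0x13->0x0b len=3 : 7b 91 9b
[2] 0x16->0x0c len=2 : 52 00
[3] 0x04->0x0f len=5 : 36 63 90 5c 60
[4] 0x07->0x17 len=4 : 5c 60 76 db
query mem[0x05]=0x63, mem[0x10]=0x63, mem[0x0d]=0x00, mem[0x1b]=0x90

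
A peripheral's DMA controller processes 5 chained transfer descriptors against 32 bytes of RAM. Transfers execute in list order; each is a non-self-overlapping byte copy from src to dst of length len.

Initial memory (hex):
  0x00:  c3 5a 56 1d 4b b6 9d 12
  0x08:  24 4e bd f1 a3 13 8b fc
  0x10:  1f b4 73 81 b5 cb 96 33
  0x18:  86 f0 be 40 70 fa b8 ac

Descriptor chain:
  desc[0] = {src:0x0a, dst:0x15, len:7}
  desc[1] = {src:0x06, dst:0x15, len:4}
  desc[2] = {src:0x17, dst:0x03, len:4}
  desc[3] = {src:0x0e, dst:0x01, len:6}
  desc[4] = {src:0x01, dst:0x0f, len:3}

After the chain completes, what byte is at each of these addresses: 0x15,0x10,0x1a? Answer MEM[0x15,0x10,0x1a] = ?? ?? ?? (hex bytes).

  after D0: wrote 7B at 0x15 = bdf1a3138bfc1f
  after D1: wrote 4B at 0x15 = 9d12244e
  after D2: wrote 4B at 0x03 = 244e8bfc
  after D3: wrote 6B at 0x01 = 8bfc1fb47381
  after D4: wrote 3B at 0x0f = 8bfc1f
query mem[0x15]=0x9d, mem[0x10]=0xfc, mem[0x1a]=0xfc

MEM[0x15,0x10,0x1a] = 9d fc fc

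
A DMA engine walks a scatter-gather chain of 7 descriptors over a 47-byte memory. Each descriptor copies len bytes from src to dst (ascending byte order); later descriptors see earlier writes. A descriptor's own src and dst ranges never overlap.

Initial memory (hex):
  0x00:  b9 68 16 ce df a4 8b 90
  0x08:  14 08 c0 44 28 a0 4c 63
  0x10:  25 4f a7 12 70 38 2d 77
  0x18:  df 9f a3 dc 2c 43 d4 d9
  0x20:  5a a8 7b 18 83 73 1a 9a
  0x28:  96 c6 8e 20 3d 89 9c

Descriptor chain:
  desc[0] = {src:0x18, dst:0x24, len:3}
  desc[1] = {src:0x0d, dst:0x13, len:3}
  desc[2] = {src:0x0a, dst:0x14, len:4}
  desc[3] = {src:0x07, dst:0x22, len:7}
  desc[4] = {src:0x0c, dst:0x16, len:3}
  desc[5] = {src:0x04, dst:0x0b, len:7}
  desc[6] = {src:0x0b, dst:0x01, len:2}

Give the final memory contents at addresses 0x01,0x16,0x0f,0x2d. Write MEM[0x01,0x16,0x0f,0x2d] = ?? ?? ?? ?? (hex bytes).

MEM[0x01,0x16,0x0f,0x2d] = df 28 14 89

[0] 0x18->0x24 len=3 : df 9f a3
[1] 0x0d->0x13 len=3 : a0 4c 63
[2] 0x0a->0x14 len=4 : c0 44 28 a0
[3] 0x07->0x22 len=7 : 90 14 08 c0 44 28 a0
[4] 0x0c->0x16 len=3 : 28 a0 4c
[5] 0x04->0x0b len=7 : df a4 8b 90 14 08 c0
[6] 0x0b->0x01 len=2 : df a4
query mem[0x01]=0xdf, mem[0x16]=0x28, mem[0x0f]=0x14, mem[0x2d]=0x89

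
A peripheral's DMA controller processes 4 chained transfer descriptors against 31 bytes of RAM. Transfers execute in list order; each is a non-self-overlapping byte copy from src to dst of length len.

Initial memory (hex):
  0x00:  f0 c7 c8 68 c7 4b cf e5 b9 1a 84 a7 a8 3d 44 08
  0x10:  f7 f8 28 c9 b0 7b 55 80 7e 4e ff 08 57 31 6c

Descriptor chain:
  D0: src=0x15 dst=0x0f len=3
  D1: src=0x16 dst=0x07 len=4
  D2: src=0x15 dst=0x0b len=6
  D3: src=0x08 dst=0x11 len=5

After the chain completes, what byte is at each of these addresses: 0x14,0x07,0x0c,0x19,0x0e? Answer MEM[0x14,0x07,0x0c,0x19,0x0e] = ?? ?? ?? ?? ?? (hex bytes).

#0 dst[0x0f+3] := {0x7b,0x55,0x80}
#1 dst[0x07+4] := {0x55,0x80,0x7e,0x4e}
#2 dst[0x0b+6] := {0x7b,0x55,0x80,0x7e,0x4e,0xff}
#3 dst[0x11+5] := {0x80,0x7e,0x4e,0x7b,0x55}
query mem[0x14]=0x7b, mem[0x07]=0x55, mem[0x0c]=0x55, mem[0x19]=0x4e, mem[0x0e]=0x7e

MEM[0x14,0x07,0x0c,0x19,0x0e] = 7b 55 55 4e 7e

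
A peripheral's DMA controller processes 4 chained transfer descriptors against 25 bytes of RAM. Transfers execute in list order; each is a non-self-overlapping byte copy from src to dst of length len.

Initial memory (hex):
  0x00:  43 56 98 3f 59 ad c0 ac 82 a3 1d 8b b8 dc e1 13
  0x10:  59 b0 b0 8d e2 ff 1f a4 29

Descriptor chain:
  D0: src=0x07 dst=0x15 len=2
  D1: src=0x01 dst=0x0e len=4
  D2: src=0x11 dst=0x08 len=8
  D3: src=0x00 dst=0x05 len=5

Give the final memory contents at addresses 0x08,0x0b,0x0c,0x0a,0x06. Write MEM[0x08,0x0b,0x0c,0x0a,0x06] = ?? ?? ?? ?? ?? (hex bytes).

MEM[0x08,0x0b,0x0c,0x0a,0x06] = 3f e2 ac 8d 56

[0] 0x07->0x15 len=2 : ac 82
[1] 0x01->0x0e len=4 : 56 98 3f 59
[2] 0x11->0x08 len=8 : 59 b0 8d e2 ac 82 a4 29
[3] 0x00->0x05 len=5 : 43 56 98 3f 59
query mem[0x08]=0x3f, mem[0x0b]=0xe2, mem[0x0c]=0xac, mem[0x0a]=0x8d, mem[0x06]=0x56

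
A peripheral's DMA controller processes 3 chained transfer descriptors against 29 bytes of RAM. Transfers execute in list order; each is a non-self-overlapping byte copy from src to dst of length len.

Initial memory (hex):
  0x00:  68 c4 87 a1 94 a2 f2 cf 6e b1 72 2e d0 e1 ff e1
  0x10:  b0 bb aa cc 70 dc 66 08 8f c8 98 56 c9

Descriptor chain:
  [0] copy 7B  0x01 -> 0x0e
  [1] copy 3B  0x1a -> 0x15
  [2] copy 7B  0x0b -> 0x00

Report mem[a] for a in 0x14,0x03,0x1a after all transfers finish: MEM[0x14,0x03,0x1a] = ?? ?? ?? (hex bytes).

D0: mem[0x0e..0x14] <- [c4 87 a1 94 a2 f2 cf]
D1: mem[0x15..0x17] <- [98 56 c9]
D2: mem[0x00..0x06] <- [2e d0 e1 c4 87 a1 94]
query mem[0x14]=0xcf, mem[0x03]=0xc4, mem[0x1a]=0x98

MEM[0x14,0x03,0x1a] = cf c4 98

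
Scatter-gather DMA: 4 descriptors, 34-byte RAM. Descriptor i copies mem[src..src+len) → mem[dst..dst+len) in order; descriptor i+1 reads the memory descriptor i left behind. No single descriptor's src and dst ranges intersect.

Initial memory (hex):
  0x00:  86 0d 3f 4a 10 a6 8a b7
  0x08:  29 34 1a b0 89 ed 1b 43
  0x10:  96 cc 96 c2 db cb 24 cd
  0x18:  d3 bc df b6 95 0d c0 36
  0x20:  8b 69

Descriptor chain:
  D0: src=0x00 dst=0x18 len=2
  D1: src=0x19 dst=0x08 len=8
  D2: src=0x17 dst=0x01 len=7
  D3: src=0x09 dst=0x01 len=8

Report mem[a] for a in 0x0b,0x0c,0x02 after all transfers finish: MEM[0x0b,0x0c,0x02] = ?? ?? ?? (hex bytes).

#0 dst[0x18+2] := {0x86,0x0d}
#1 dst[0x08+8] := {0x0d,0xdf,0xb6,0x95,0x0d,0xc0,0x36,0x8b}
#2 dst[0x01+7] := {0xcd,0x86,0x0d,0xdf,0xb6,0x95,0x0d}
#3 dst[0x01+8] := {0xdf,0xb6,0x95,0x0d,0xc0,0x36,0x8b,0x96}
query mem[0x0b]=0x95, mem[0x0c]=0x0d, mem[0x02]=0xb6

MEM[0x0b,0x0c,0x02] = 95 0d b6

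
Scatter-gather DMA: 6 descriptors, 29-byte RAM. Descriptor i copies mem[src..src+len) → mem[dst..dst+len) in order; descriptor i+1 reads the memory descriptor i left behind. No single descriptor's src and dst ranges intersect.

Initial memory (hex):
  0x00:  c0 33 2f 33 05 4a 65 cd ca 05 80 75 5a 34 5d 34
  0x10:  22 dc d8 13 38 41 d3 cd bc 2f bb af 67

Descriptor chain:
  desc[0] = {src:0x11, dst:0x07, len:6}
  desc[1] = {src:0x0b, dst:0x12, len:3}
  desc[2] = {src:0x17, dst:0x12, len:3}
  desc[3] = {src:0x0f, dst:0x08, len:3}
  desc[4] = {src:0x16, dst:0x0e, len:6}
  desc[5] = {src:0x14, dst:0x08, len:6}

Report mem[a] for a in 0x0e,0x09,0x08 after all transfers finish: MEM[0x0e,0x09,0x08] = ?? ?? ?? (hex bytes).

#0 dst[0x07+6] := {0xdc,0xd8,0x13,0x38,0x41,0xd3}
#1 dst[0x12+3] := {0x41,0xd3,0x34}
#2 dst[0x12+3] := {0xcd,0xbc,0x2f}
#3 dst[0x08+3] := {0x34,0x22,0xdc}
#4 dst[0x0e+6] := {0xd3,0xcd,0xbc,0x2f,0xbb,0xaf}
#5 dst[0x08+6] := {0x2f,0x41,0xd3,0xcd,0xbc,0x2f}
query mem[0x0e]=0xd3, mem[0x09]=0x41, mem[0x08]=0x2f

MEM[0x0e,0x09,0x08] = d3 41 2f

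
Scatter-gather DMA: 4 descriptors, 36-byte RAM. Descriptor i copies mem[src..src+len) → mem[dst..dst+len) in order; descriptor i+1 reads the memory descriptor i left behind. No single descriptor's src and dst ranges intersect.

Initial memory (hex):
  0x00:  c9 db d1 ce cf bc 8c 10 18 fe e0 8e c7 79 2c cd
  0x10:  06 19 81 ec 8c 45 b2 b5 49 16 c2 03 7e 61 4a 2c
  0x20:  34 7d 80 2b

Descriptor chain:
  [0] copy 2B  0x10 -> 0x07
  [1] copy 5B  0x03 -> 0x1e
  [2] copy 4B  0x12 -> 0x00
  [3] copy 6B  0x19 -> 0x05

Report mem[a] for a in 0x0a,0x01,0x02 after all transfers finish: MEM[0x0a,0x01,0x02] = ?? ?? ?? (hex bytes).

MEM[0x0a,0x01,0x02] = ce ec 8c

[0] 0x10->0x07 len=2 : 06 19
[1] 0x03->0x1e len=5 : ce cf bc 8c 06
[2] 0x12->0x00 len=4 : 81 ec 8c 45
[3] 0x19->0x05 len=6 : 16 c2 03 7e 61 ce
query mem[0x0a]=0xce, mem[0x01]=0xec, mem[0x02]=0x8c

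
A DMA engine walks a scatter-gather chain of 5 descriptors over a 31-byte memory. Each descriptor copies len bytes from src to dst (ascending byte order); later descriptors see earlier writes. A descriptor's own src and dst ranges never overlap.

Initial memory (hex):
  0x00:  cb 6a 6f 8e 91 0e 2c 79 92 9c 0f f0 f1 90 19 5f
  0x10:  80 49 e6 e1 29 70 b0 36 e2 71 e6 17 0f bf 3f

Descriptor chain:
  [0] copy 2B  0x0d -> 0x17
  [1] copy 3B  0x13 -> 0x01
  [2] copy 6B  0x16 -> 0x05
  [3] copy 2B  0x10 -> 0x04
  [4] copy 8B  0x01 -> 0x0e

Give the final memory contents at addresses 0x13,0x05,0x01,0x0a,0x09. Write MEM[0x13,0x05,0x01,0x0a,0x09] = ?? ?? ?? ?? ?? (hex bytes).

#0 dst[0x17+2] := {0x90,0x19}
#1 dst[0x01+3] := {0xe1,0x29,0x70}
#2 dst[0x05+6] := {0xb0,0x90,0x19,0x71,0xe6,0x17}
#3 dst[0x04+2] := {0x80,0x49}
#4 dst[0x0e+8] := {0xe1,0x29,0x70,0x80,0x49,0x90,0x19,0x71}
query mem[0x13]=0x90, mem[0x05]=0x49, mem[0x01]=0xe1, mem[0x0a]=0x17, mem[0x09]=0xe6

MEM[0x13,0x05,0x01,0x0a,0x09] = 90 49 e1 17 e6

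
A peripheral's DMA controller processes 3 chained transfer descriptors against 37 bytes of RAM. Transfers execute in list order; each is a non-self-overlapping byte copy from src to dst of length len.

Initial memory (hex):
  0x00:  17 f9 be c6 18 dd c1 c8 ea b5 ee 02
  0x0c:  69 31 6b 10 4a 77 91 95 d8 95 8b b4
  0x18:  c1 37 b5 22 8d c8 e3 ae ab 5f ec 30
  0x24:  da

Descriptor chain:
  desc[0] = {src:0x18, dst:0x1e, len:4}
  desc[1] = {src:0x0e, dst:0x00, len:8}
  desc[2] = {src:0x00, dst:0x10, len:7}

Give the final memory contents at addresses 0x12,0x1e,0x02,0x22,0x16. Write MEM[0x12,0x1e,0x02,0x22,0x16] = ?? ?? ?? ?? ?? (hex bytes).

MEM[0x12,0x1e,0x02,0x22,0x16] = 4a c1 4a ec d8

D0: mem[0x1e..0x21] <- [c1 37 b5 22]
D1: mem[0x00..0x07] <- [6b 10 4a 77 91 95 d8 95]
D2: mem[0x10..0x16] <- [6b 10 4a 77 91 95 d8]
query mem[0x12]=0x4a, mem[0x1e]=0xc1, mem[0x02]=0x4a, mem[0x22]=0xec, mem[0x16]=0xd8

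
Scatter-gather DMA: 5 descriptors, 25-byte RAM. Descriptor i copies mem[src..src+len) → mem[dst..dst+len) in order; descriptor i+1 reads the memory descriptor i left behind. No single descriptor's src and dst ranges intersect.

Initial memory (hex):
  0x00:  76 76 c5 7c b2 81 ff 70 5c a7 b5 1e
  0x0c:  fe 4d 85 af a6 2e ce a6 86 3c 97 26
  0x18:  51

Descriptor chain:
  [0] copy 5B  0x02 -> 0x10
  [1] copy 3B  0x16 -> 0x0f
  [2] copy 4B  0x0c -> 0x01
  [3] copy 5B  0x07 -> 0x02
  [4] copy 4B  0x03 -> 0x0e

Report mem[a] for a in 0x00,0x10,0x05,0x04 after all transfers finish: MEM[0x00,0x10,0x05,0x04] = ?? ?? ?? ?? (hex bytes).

MEM[0x00,0x10,0x05,0x04] = 76 b5 b5 a7

D0: mem[0x10..0x14] <- [c5 7c b2 81 ff]
D1: mem[0x0f..0x11] <- [97 26 51]
D2: mem[0x01..0x04] <- [fe 4d 85 97]
D3: mem[0x02..0x06] <- [70 5c a7 b5 1e]
D4: mem[0x0e..0x11] <- [5c a7 b5 1e]
query mem[0x00]=0x76, mem[0x10]=0xb5, mem[0x05]=0xb5, mem[0x04]=0xa7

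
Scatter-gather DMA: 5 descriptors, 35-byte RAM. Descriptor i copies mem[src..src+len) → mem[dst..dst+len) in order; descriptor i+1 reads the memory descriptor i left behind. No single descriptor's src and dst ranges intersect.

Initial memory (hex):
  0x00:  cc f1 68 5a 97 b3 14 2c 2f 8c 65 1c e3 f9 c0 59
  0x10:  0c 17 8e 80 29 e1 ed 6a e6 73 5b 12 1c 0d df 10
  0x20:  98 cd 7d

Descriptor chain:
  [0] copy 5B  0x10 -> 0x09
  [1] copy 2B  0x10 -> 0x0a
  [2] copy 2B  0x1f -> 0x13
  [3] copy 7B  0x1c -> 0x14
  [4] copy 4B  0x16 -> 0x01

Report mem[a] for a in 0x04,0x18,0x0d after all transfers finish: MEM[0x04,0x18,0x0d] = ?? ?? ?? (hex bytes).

#0 dst[0x09+5] := {0x0c,0x17,0x8e,0x80,0x29}
#1 dst[0x0a+2] := {0x0c,0x17}
#2 dst[0x13+2] := {0x10,0x98}
#3 dst[0x14+7] := {0x1c,0x0d,0xdf,0x10,0x98,0xcd,0x7d}
#4 dst[0x01+4] := {0xdf,0x10,0x98,0xcd}
query mem[0x04]=0xcd, mem[0x18]=0x98, mem[0x0d]=0x29

MEM[0x04,0x18,0x0d] = cd 98 29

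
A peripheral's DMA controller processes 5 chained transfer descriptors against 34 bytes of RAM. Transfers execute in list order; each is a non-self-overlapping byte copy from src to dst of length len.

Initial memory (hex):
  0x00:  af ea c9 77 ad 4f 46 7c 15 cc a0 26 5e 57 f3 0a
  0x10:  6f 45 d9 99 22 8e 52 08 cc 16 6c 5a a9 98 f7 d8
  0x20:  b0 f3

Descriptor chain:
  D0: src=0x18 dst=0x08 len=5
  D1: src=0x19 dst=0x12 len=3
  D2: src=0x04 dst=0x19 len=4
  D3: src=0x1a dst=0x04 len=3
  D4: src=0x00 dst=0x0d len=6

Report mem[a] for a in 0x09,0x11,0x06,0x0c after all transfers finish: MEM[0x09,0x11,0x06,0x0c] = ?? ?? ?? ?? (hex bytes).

D0: mem[0x08..0x0c] <- [cc 16 6c 5a a9]
D1: mem[0x12..0x14] <- [16 6c 5a]
D2: mem[0x19..0x1c] <- [ad 4f 46 7c]
D3: mem[0x04..0x06] <- [4f 46 7c]
D4: mem[0x0d..0x12] <- [af ea c9 77 4f 46]
query mem[0x09]=0x16, mem[0x11]=0x4f, mem[0x06]=0x7c, mem[0x0c]=0xa9

MEM[0x09,0x11,0x06,0x0c] = 16 4f 7c a9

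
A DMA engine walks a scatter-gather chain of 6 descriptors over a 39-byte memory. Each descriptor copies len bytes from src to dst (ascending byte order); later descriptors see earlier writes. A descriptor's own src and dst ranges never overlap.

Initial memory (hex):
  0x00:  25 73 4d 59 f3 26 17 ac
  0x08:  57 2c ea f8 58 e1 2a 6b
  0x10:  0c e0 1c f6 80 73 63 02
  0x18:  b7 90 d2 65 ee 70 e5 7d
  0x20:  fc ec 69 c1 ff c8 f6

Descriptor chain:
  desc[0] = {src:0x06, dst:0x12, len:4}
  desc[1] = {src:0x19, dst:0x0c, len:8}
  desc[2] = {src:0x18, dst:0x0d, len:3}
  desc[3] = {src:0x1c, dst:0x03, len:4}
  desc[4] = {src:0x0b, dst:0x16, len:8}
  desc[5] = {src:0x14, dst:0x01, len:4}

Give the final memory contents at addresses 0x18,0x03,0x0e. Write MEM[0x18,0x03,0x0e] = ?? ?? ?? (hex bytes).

[0] 0x06->0x12 len=4 : 17 ac 57 2c
[1] 0x19->0x0c len=8 : 90 d2 65 ee 70 e5 7d fc
[2] 0x18->0x0d len=3 : b7 90 d2
[3] 0x1c->0x03 len=4 : ee 70 e5 7d
[4] 0x0b->0x16 len=8 : f8 90 b7 90 d2 70 e5 7d
[5] 0x14->0x01 len=4 : 57 2c f8 90
query mem[0x18]=0xb7, mem[0x03]=0xf8, mem[0x0e]=0x90

MEM[0x18,0x03,0x0e] = b7 f8 90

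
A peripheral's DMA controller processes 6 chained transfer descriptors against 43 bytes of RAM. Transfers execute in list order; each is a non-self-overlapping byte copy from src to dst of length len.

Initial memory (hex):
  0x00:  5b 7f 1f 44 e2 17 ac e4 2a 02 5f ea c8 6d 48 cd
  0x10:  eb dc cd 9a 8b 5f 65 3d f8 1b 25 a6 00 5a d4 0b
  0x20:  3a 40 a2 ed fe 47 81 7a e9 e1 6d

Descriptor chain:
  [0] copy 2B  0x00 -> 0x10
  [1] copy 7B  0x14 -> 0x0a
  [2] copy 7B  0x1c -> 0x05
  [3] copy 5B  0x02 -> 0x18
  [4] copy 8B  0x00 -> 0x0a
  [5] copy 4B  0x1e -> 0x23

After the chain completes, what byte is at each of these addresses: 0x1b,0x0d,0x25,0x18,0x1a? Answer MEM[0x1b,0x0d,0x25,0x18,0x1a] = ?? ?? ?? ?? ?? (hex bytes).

[0] 0x00->0x10 len=2 : 5b 7f
[1] 0x14->0x0a len=7 : 8b 5f 65 3d f8 1b 25
[2] 0x1c->0x05 len=7 : 00 5a d4 0b 3a 40 a2
[3] 0x02->0x18 len=5 : 1f 44 e2 00 5a
[4] 0x00->0x0a len=8 : 5b 7f 1f 44 e2 00 5a d4
[5] 0x1e->0x23 len=4 : d4 0b 3a 40
query mem[0x1b]=0x00, mem[0x0d]=0x44, mem[0x25]=0x3a, mem[0x18]=0x1f, mem[0x1a]=0xe2

MEM[0x1b,0x0d,0x25,0x18,0x1a] = 00 44 3a 1f e2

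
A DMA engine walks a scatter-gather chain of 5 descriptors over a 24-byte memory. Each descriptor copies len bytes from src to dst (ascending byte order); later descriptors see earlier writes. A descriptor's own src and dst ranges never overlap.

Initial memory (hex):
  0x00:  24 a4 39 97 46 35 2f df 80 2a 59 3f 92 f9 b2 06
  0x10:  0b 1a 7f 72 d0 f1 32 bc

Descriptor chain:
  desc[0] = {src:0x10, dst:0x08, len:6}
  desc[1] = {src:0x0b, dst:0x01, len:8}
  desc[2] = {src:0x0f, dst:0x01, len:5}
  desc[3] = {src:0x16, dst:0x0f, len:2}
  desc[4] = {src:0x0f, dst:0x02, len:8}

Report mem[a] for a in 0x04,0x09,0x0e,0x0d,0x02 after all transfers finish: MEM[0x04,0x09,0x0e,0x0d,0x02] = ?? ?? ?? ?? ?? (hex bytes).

MEM[0x04,0x09,0x0e,0x0d,0x02] = 1a 32 b2 f1 32

D0: mem[0x08..0x0d] <- [0b 1a 7f 72 d0 f1]
D1: mem[0x01..0x08] <- [72 d0 f1 b2 06 0b 1a 7f]
D2: mem[0x01..0x05] <- [06 0b 1a 7f 72]
D3: mem[0x0f..0x10] <- [32 bc]
D4: mem[0x02..0x09] <- [32 bc 1a 7f 72 d0 f1 32]
query mem[0x04]=0x1a, mem[0x09]=0x32, mem[0x0e]=0xb2, mem[0x0d]=0xf1, mem[0x02]=0x32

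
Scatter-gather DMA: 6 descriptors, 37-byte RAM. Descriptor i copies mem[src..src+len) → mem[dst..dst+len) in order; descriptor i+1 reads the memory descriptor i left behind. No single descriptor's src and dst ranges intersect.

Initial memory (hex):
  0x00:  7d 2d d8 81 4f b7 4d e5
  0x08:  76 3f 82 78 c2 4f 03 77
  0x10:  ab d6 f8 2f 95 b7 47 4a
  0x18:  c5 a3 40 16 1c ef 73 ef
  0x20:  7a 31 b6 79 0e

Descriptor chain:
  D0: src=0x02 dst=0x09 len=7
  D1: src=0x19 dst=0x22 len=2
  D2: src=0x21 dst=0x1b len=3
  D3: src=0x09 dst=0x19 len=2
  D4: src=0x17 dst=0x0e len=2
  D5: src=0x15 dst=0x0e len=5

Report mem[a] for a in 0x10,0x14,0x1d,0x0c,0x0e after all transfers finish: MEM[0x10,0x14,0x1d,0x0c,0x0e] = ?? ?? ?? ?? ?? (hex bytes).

MEM[0x10,0x14,0x1d,0x0c,0x0e] = 4a 95 40 b7 b7

#0 dst[0x09+7] := {0xd8,0x81,0x4f,0xb7,0x4d,0xe5,0x76}
#1 dst[0x22+2] := {0xa3,0x40}
#2 dst[0x1b+3] := {0x31,0xa3,0x40}
#3 dst[0x19+2] := {0xd8,0x81}
#4 dst[0x0e+2] := {0x4a,0xc5}
#5 dst[0x0e+5] := {0xb7,0x47,0x4a,0xc5,0xd8}
query mem[0x10]=0x4a, mem[0x14]=0x95, mem[0x1d]=0x40, mem[0x0c]=0xb7, mem[0x0e]=0xb7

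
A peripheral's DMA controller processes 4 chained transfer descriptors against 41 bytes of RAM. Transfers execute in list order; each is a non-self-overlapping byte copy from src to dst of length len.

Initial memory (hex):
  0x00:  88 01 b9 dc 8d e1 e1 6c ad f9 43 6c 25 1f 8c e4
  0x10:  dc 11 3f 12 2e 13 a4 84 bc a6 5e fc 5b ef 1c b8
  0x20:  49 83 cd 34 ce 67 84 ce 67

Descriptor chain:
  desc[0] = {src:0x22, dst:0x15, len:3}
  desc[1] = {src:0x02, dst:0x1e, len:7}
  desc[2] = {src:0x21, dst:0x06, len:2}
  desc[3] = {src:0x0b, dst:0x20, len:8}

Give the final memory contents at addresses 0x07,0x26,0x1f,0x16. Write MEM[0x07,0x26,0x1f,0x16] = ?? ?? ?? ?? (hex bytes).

D0: mem[0x15..0x17] <- [cd 34 ce]
D1: mem[0x1e..0x24] <- [b9 dc 8d e1 e1 6c ad]
D2: mem[0x06..0x07] <- [e1 e1]
D3: mem[0x20..0x27] <- [6c 25 1f 8c e4 dc 11 3f]
query mem[0x07]=0xe1, mem[0x26]=0x11, mem[0x1f]=0xdc, mem[0x16]=0x34

MEM[0x07,0x26,0x1f,0x16] = e1 11 dc 34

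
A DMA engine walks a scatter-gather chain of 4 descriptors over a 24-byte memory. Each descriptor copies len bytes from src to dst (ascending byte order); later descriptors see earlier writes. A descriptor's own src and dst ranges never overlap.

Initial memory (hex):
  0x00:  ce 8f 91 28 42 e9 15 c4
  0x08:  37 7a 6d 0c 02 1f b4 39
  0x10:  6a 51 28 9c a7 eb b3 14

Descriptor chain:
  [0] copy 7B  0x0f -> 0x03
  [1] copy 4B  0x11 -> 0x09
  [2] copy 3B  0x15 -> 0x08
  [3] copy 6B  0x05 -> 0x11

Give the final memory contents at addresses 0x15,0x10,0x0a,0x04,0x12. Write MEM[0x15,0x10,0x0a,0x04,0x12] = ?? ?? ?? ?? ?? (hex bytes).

MEM[0x15,0x10,0x0a,0x04,0x12] = b3 6a 14 6a 28

#0 dst[0x03+7] := {0x39,0x6a,0x51,0x28,0x9c,0xa7,0xeb}
#1 dst[0x09+4] := {0x51,0x28,0x9c,0xa7}
#2 dst[0x08+3] := {0xeb,0xb3,0x14}
#3 dst[0x11+6] := {0x51,0x28,0x9c,0xeb,0xb3,0x14}
query mem[0x15]=0xb3, mem[0x10]=0x6a, mem[0x0a]=0x14, mem[0x04]=0x6a, mem[0x12]=0x28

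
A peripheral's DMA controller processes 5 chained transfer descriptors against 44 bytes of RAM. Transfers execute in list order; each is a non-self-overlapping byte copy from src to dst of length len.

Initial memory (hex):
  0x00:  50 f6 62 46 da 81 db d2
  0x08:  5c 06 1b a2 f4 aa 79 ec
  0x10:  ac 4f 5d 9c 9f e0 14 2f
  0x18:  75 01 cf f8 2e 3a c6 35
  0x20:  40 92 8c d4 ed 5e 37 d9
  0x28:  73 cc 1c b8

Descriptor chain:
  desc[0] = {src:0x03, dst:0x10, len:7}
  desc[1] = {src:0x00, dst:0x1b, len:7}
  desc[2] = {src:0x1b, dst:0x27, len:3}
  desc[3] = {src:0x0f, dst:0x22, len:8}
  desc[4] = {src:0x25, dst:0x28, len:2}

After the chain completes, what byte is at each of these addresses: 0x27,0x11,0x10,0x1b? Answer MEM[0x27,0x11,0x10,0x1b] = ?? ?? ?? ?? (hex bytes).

MEM[0x27,0x11,0x10,0x1b] = d2 da 46 50

D0: mem[0x10..0x16] <- [46 da 81 db d2 5c 06]
D1: mem[0x1b..0x21] <- [50 f6 62 46 da 81 db]
D2: mem[0x27..0x29] <- [50 f6 62]
D3: mem[0x22..0x29] <- [ec 46 da 81 db d2 5c 06]
D4: mem[0x28..0x29] <- [81 db]
query mem[0x27]=0xd2, mem[0x11]=0xda, mem[0x10]=0x46, mem[0x1b]=0x50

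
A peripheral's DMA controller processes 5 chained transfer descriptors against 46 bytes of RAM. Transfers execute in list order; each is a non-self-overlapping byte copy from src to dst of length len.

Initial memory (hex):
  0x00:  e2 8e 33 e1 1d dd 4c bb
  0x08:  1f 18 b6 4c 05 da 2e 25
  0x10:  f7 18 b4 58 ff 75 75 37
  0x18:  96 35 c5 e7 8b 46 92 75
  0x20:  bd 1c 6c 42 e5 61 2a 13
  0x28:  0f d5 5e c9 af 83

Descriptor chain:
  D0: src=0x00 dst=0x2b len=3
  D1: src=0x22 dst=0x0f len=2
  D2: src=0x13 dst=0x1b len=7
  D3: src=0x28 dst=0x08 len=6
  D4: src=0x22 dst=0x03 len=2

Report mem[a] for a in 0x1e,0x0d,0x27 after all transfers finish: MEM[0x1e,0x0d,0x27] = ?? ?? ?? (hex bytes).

D0: mem[0x2b..0x2d] <- [e2 8e 33]
D1: mem[0x0f..0x10] <- [6c 42]
D2: mem[0x1b..0x21] <- [58 ff 75 75 37 96 35]
D3: mem[0x08..0x0d] <- [0f d5 5e e2 8e 33]
D4: mem[0x03..0x04] <- [6c 42]
query mem[0x1e]=0x75, mem[0x0d]=0x33, mem[0x27]=0x13

MEM[0x1e,0x0d,0x27] = 75 33 13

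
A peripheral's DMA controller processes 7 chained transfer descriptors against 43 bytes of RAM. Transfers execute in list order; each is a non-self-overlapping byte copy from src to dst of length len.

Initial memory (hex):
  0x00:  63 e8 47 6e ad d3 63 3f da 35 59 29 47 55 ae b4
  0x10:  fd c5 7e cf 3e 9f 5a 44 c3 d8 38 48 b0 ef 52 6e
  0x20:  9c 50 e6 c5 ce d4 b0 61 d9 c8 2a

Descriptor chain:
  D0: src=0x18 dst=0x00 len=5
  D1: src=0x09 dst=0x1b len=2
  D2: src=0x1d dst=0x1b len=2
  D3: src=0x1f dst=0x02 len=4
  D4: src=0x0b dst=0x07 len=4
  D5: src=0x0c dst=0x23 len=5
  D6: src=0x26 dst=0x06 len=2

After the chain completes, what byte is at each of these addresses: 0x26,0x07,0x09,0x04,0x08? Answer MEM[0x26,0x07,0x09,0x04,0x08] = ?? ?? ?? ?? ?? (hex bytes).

MEM[0x26,0x07,0x09,0x04,0x08] = b4 fd 55 50 47

  after D0: wrote 5B at 0x00 = c3d83848b0
  after D1: wrote 2B at 0x1b = 3559
  after D2: wrote 2B at 0x1b = ef52
  after D3: wrote 4B at 0x02 = 6e9c50e6
  after D4: wrote 4B at 0x07 = 294755ae
  after D5: wrote 5B at 0x23 = 4755aeb4fd
  after D6: wrote 2B at 0x06 = b4fd
query mem[0x26]=0xb4, mem[0x07]=0xfd, mem[0x09]=0x55, mem[0x04]=0x50, mem[0x08]=0x47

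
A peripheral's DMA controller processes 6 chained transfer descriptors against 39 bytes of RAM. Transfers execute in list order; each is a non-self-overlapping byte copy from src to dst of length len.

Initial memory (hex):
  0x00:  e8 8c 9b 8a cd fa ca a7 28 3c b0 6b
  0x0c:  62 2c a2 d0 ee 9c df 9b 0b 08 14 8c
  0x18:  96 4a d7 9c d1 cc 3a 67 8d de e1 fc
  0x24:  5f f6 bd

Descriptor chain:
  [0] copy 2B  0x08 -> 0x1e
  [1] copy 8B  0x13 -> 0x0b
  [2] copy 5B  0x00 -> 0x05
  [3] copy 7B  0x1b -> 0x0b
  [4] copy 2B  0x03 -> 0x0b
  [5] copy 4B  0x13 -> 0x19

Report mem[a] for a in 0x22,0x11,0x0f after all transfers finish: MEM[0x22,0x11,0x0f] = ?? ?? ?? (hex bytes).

D0: mem[0x1e..0x1f] <- [28 3c]
D1: mem[0x0b..0x12] <- [9b 0b 08 14 8c 96 4a d7]
D2: mem[0x05..0x09] <- [e8 8c 9b 8a cd]
D3: mem[0x0b..0x11] <- [9c d1 cc 28 3c 8d de]
D4: mem[0x0b..0x0c] <- [8a cd]
D5: mem[0x19..0x1c] <- [9b 0b 08 14]
query mem[0x22]=0xe1, mem[0x11]=0xde, mem[0x0f]=0x3c

MEM[0x22,0x11,0x0f] = e1 de 3c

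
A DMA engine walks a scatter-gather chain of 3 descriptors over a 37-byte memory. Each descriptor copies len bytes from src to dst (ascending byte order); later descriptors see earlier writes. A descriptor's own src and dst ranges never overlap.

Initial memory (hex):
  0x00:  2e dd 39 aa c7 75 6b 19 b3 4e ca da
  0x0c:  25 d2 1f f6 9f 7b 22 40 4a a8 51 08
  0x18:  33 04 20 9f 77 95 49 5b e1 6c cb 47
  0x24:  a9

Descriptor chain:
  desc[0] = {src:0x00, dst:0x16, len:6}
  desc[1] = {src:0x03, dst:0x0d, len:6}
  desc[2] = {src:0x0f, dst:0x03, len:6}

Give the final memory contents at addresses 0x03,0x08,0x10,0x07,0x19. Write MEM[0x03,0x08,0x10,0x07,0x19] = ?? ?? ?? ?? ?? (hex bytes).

MEM[0x03,0x08,0x10,0x07,0x19] = 75 4a 6b 40 aa

D0: mem[0x16..0x1b] <- [2e dd 39 aa c7 75]
D1: mem[0x0d..0x12] <- [aa c7 75 6b 19 b3]
D2: mem[0x03..0x08] <- [75 6b 19 b3 40 4a]
query mem[0x03]=0x75, mem[0x08]=0x4a, mem[0x10]=0x6b, mem[0x07]=0x40, mem[0x19]=0xaa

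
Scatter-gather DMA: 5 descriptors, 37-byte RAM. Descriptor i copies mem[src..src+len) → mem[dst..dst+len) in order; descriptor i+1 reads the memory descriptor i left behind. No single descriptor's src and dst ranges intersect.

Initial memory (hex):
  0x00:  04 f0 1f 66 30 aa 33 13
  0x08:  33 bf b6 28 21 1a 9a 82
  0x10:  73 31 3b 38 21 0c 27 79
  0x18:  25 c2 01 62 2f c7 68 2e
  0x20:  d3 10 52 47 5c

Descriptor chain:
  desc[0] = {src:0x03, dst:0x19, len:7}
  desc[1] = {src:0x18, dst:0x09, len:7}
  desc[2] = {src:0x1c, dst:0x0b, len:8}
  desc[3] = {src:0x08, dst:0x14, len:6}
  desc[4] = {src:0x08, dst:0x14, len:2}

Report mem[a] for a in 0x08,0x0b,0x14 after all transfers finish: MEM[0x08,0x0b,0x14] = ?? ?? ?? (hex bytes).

MEM[0x08,0x0b,0x14] = 33 33 33

[0] 0x03->0x19 len=7 : 66 30 aa 33 13 33 bf
[1] 0x18->0x09 len=7 : 25 66 30 aa 33 13 33
[2] 0x1c->0x0b len=8 : 33 13 33 bf d3 10 52 47
[3] 0x08->0x14 len=6 : 33 25 66 33 13 33
[4] 0x08->0x14 len=2 : 33 25
query mem[0x08]=0x33, mem[0x0b]=0x33, mem[0x14]=0x33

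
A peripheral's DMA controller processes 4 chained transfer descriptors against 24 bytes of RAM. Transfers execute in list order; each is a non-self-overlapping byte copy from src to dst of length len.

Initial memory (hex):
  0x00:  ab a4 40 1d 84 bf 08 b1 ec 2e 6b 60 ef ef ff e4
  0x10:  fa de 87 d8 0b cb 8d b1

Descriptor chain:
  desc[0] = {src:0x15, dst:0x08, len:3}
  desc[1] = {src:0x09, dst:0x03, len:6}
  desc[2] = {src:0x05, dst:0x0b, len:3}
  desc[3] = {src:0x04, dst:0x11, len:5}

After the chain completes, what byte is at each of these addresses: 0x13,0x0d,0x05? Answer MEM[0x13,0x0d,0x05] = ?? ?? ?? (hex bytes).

MEM[0x13,0x0d,0x05] = ef ef 60

[0] 0x15->0x08 len=3 : cb 8d b1
[1] 0x09->0x03 len=6 : 8d b1 60 ef ef ff
[2] 0x05->0x0b len=3 : 60 ef ef
[3] 0x04->0x11 len=5 : b1 60 ef ef ff
query mem[0x13]=0xef, mem[0x0d]=0xef, mem[0x05]=0x60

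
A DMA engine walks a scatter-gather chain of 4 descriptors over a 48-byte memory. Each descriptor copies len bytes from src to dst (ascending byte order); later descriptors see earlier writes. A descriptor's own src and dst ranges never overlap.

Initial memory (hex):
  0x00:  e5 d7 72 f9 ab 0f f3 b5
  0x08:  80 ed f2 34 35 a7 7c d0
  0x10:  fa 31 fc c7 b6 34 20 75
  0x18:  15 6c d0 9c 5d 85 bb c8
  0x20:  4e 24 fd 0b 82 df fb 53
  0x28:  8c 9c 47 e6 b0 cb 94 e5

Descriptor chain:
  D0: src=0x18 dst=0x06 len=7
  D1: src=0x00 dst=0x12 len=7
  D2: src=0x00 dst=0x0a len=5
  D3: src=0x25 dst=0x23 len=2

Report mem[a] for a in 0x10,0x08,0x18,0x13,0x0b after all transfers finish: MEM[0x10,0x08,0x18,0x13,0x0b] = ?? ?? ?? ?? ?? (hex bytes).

MEM[0x10,0x08,0x18,0x13,0x0b] = fa d0 15 d7 d7

[0] 0x18->0x06 len=7 : 15 6c d0 9c 5d 85 bb
[1] 0x00->0x12 len=7 : e5 d7 72 f9 ab 0f 15
[2] 0x00->0x0a len=5 : e5 d7 72 f9 ab
[3] 0x25->0x23 len=2 : df fb
query mem[0x10]=0xfa, mem[0x08]=0xd0, mem[0x18]=0x15, mem[0x13]=0xd7, mem[0x0b]=0xd7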